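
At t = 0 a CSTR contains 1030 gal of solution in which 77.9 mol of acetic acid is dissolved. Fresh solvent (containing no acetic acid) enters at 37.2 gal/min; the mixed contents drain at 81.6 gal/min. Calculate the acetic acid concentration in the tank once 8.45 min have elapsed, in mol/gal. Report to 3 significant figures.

Total volume: dV/dt = Q_in − Q_out = -44.400 gal/min, so V(t) = 1030 − 44.400 t and V(8.45) = 654.82 gal.
Species balance (pure solvent in): dm/dt = −Q_out · m/V(t).
Separate: dm/m = −Q_out dt/V(t) ⇒ ln(m/m₀) = −(Q_out/(Q_in−Q_out)) ln(V/V₀).
m = m₀ (V₀/V)^(Q_out/(Q_in−Q_out)) = 77.9 × (1030/654.82)^(-1.8378) = 33.885 mol.
C = m/V = 33.885/654.82 = 0.051747 mol/gal.

0.0517 mol/gal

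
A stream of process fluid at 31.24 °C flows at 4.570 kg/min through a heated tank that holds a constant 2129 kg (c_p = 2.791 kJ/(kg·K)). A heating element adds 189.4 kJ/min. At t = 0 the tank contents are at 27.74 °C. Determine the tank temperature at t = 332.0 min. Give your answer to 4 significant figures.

M c_p dT/dt = ṁ c_p (T_in − T) + Q̇.
τ = M/ṁ = 465.864 min; T_ss = T_in + Q̇/(ṁ c_p) = 31.24 + 189.4/(4.570·2.791) = 46.0892 °C.
T approaches T_ss exponentially: T(t) = T_ss + (T₀ − T_ss) e^(−t/τ).
T(332.0) = 46.0892 + (-18.3492)·e^(−332.0/465.864) = 46.0892 + (-18.3492)·0.490341 = 37.0918 °C.

37.09 °C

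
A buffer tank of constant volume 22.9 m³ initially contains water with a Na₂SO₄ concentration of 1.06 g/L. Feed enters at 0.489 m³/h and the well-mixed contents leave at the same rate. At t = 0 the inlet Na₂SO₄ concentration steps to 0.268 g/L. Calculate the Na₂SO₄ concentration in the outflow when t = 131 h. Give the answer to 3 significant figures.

Species balance on the tank: V dC/dt = Q(C_in − C).
So dC/dt = (C_in − C)/τ with τ = V/Q = 22.9/0.489 = 46.830 h.
Solution: C(t) = C_in + (C₀ − C_in) e^(−t/τ).
C(131) = 0.268 + (1.06 − 0.268)·e^(−131/46.830) = 0.268 + (0.79200)·0.060972 = 0.31629 g/L.

0.316 g/L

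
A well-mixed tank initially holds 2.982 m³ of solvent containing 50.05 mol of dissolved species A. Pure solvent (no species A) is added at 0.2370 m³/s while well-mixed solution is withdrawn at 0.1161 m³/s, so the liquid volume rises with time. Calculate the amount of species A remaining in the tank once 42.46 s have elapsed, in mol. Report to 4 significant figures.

Total volume: dV/dt = Q_in − Q_out = 0.120900 m³/s, so V(t) = 2.982 + 0.120900 t and V(42.46) = 8.11541 m³.
No species A enters, so dm/dt = −Q_out · (m/V).
dm/m = −Q_out dt/(V₀ + 0.120900 t); integrating gives ln(m/m₀) = −(Q_out/(Q_in−Q_out)) ln(V/V₀).
m = m₀ (V₀/V)^(Q_out/(Q_in−Q_out)) = 50.05 × (2.982/8.11541)^(0.960298) = 19.1366 mol.

19.14 mol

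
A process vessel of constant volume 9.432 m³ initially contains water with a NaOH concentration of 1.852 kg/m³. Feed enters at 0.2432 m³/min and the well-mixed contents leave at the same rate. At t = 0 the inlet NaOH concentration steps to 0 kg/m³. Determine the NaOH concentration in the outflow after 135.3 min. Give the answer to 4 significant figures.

0.05656 kg/m³

Transient balance on the dissolved component: V dC/dt = Q(C_in − C).
So dC/dt = (C_in − C)/τ with τ = V/Q = 9.432/0.2432 = 38.7829 min.
Integrating: C(t) = C_in + (C₀ − C_in) e^(−t/τ).
C(135.3) = 0 + (1.852 − 0)·e^(−135.3/38.7829) = 0 + (1.85200)·0.0305420 = 0.0565638 kg/m³.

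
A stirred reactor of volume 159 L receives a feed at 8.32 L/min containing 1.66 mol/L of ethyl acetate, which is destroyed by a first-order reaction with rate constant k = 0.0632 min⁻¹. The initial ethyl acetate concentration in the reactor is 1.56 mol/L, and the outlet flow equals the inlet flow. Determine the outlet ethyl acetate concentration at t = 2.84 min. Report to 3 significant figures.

1.33 mol/L

V dC/dt = Q(C_in − C) − k V C.
dC/dt = (Q/V) C_in − (Q/V + k) C; effective rate a = Q/V + k = 0.052327 + 0.0632 = 0.11553 min⁻¹.
C_ss = Q C_in/(Q + kV) = 0.75188 mol/L; C(t) = C_ss + (C₀ − C_ss) e^(−a t).
C(2.84) = 0.75188 + (0.80812)·e^(−0.11553·2.84) = 0.75188 + (0.80812)·0.72029 = 1.3340 mol/L.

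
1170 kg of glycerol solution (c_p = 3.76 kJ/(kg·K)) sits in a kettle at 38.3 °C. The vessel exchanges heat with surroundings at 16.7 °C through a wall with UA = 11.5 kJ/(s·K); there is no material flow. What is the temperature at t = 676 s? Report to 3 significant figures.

M c_p dT/dt = −UA(T − T_amb).
dT/dt = (T_ss − T)/τ with T_ss = T_amb = 16.700 °C, τ = M c_p/UA = 1170·3.76/11.5 = 382.54 s.
Solution: T(t) = T_ss + (T₀ − T_ss) e^(−t/τ).
T(676) = 16.700 + (21.600)·0.17082 = 20.390 °C.

20.4 °C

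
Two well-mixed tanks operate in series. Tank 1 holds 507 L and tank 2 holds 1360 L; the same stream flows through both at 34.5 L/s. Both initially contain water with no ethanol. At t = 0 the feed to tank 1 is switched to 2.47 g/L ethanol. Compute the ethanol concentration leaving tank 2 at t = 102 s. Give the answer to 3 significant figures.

Time constants: τᵢ = Vᵢ/Q for each well-mixed tank.
τ₁ = 507/34.5 = 14.696 s; τ₂ = 1360/34.5 = 39.420 s.
Tank 1: C₁ = C_in(1 − e^(−t/τ₁)). Tank 2 (τ₁ ≠ τ₂): C₂ = C_in[1 − (τ₁ e^(−t/τ₁) − τ₂ e^(−t/τ₂))/(τ₁ − τ₂)].
At t = 102: e^(−t/τ₁) = 0.00096747, e^(−t/τ₂) = 0.075208.
C₂ = 2.47·[1 − (14.696·0.00096747 − 39.420·0.075208)/(-24.725)] = 2.47·0.88067 = 2.1752 g/L.

2.18 g/L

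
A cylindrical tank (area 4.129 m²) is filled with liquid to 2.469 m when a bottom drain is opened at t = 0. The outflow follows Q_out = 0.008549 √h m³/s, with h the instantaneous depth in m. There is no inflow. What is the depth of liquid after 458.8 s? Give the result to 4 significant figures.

Accumulation of liquid (constant cross-section A): A dh/dt = −0.008549 √h.
∫ h^(−1/2) dh = −(0.008549/A) ∫ dt, giving 2√h = 2√h₀ − (0.008549/A) t.
√h = √2.469 − 0.008549·458.8/(2·4.129) = 1.57131 − 0.474967 = 1.09634.
h = 1.09634² = 1.20196 m.

1.202 m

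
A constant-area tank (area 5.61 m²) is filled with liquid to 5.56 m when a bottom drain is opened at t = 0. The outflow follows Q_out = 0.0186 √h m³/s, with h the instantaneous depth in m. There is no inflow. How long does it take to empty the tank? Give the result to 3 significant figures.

A dh/dt = −Q_out = −0.0186 √h.
∫ h^(−1/2) dh = −(0.0186/A) ∫ dt, giving 2√h = 2√h₀ − (0.0186/A) t.
Tank is empty when √h = 0: t_empty = 2A√h₀/0.0186.
t_empty = 2·5.61·√5.56/0.0186 = 11.220·2.3580/0.0186 = 1422.4 s.

1420 s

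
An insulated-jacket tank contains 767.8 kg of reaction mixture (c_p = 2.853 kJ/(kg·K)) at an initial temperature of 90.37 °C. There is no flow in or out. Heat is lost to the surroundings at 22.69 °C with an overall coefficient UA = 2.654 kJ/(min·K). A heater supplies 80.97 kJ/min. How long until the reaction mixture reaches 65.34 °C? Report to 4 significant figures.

Lumped-capacitance energy balance: M c_p dT/dt = UA(T_amb − T) + Q̇.
τ = M c_p/UA = 825.371 min; T_ss = T_amb + Q̇/UA = 22.69 + 80.97/2.654 = 53.1987 °C.
T(t) = T_ss + (T₀ − T_ss)e^(−t/τ); set T = 65.34:
t = −τ ln[(T − T_ss)/(T₀ − T_ss)] = −825.371 · ln(0.326632) = 923.525 min.

923.5 min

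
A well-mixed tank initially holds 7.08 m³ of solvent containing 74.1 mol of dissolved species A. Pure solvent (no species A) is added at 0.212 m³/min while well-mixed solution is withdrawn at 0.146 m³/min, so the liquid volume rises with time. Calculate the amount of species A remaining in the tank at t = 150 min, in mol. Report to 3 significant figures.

Total volume: dV/dt = Q_in − Q_out = 0.066000 m³/min, so V(t) = 7.08 + 0.066000 t and V(150) = 16.980 m³.
Solute balance: dm/dt = 0 − Q_out C = −Q_out m/V(t).
Separate: dm/m = −Q_out dt/V(t) ⇒ ln(m/m₀) = −(Q_out/(Q_in−Q_out)) ln(V/V₀).
m = m₀ (V₀/V)^(Q_out/(Q_in−Q_out)) = 74.1 × (7.08/16.980)^(2.2121) = 10.701 mol.

10.7 mol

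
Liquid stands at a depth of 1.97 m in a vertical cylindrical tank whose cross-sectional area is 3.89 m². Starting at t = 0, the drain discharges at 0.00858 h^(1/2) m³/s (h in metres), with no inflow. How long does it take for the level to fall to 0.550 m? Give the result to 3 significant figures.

600 s

With no inflow, A dh/dt = −0.00858 √h.
Separate and integrate: 2(√h − √h₀) = −(0.00858/A) t.
t = 2A(√h₀ − √h)/0.00858 = 2·3.89·(√1.97 − √0.550)/0.00858
  = 7.7800 × (1.4036 − 0.74162) / 0.00858 = 600.23 s.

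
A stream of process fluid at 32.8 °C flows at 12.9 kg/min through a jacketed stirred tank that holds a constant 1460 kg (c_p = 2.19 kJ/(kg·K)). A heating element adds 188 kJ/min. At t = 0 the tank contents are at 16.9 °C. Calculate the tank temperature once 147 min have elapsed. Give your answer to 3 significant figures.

Heat balance on the well-mixed liquid: M c_p dT/dt = ṁ c_p (T_in − T) + 188.
τ = M/ṁ = 113.18 min; T_ss = T_in + Q̇/(ṁ c_p) = 32.8 + 188/(12.9·2.19) = 39.455 °C.
T approaches T_ss exponentially: T(t) = T_ss + (T₀ − T_ss) e^(−t/τ).
T(147) = 39.455 + (-22.555)·e^(−147/113.18) = 39.455 + (-22.555)·0.27285 = 33.301 °C.

33.3 °C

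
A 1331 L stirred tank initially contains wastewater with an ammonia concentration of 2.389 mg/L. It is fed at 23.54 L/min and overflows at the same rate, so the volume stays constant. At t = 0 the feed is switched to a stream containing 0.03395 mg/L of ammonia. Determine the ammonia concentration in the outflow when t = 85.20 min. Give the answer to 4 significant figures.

Transient balance on the dissolved component: V dC/dt = Q(C_in − C).
Rewrite as dC/dt + C/τ = C_in/τ, τ = V/Q = 56.5421 min.
This is linear first-order; C(t) = C_in + (C₀ − C_in) e^(−t/τ).
C(85.20) = 0.03395 + (2.389 − 0.03395)·e^(−85.20/56.5421) = 0.03395 + (2.35505)·0.221608 = 0.555849 mg/L.

0.5558 mg/L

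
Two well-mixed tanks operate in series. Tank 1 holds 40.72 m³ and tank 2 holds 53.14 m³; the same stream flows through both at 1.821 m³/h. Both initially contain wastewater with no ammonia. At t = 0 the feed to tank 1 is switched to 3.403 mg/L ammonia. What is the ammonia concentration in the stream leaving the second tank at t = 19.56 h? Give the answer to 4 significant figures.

0.6068 mg/L

Species balance on tank i: dCᵢ/dt = (Cᵢ₋₁ − Cᵢ)/τᵢ with τᵢ = Vᵢ/Q.
τ₁ = 40.72/1.821 = 22.3613 h; τ₂ = 53.14/1.821 = 29.1818 h.
Solving the cascade with C₁(0)=C₂(0)=0 gives C₂(t) = C_in[1 − (τ₁ e^(−t/τ₁) − τ₂ e^(−t/τ₂))/(τ₁ − τ₂)].
At t = 19.56: e^(−t/τ₁) = 0.416977, e^(−t/τ₂) = 0.511565.
C₂ = 3.403·[1 − (22.3613·0.416977 − 29.1818·0.511565)/(-6.82043)] = 3.403·0.178323 = 0.606832 mg/L.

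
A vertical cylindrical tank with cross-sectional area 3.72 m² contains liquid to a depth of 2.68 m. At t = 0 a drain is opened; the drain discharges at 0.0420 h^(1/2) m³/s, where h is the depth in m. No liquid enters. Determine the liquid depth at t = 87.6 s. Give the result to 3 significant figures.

With no inflow, A dh/dt = −0.0420 √h.
This is separable: 2 d(√h)/dt = −0.0420/A, so √h = √h₀ − (0.0420/(2A)) t.
√h = √2.68 − 0.0420·87.6/(2·3.72) = 1.6371 − 0.49452 = 1.1426.
h = 1.1426² = 1.3054 m.

1.31 m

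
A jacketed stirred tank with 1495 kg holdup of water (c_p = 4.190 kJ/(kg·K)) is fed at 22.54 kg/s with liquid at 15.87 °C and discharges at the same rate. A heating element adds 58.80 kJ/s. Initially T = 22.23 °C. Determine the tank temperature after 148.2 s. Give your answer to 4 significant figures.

M c_p dT/dt = ṁ c_p (T_in − T) + Q̇.
Rearrange: dT/dt = (T_ss − T)/τ with τ = M/ṁ = 66.3265 s and T_ss = T_in + Q̇/(ṁ c_p) = 16.4926 °C.
This is linear first-order; T(t) = T_ss + (T₀ − T_ss) e^(−t/τ).
T(148.2) = 16.4926 + (5.73740)·e^(−148.2/66.3265) = 16.4926 + (5.73740)·0.107056 = 17.1068 °C.

17.11 °C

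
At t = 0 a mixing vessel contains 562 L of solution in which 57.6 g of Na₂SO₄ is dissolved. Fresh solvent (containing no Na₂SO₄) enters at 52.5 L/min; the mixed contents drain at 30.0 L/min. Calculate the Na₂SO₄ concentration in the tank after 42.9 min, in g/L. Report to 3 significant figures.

Total volume: dV/dt = Q_in − Q_out = 22.500 L/min, so V(t) = 562 + 22.500 t and V(42.9) = 1527.2 L.
No Na₂SO₄ enters, so dm/dt = −Q_out · (m/V).
Separate: dm/m = −Q_out dt/V(t) ⇒ ln(m/m₀) = −(Q_out/(Q_in−Q_out)) ln(V/V₀).
m = m₀ (V₀/V)^(Q_out/(Q_in−Q_out)) = 57.6 × (562/1527.2)^(1.3333) = 15.189 g.
C = m/V = 15.189/1527.2 = 0.0099452 g/L.

0.00995 g/L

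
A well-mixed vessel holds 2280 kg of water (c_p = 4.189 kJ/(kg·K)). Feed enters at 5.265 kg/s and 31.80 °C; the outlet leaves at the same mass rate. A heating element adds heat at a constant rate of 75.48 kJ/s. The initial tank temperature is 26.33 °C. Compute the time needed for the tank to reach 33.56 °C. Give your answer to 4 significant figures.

726.2 s

Energy balance: M c_p dT/dt = ṁ c_p (T_in − T) + 75.48.
τ = M/ṁ = 433.048 s; T_ss = T_in + Q̇/(ṁ c_p) = 35.2223 °C.
T(t) = T_ss + (T₀ − T_ss) e^(−t/τ). Set T = 33.56:
e^(−t/τ) = (33.56 − 35.2223)/(26.33 − 35.2223) = 0.186941
t = −433.048 · ln(0.186941) = 726.207 s.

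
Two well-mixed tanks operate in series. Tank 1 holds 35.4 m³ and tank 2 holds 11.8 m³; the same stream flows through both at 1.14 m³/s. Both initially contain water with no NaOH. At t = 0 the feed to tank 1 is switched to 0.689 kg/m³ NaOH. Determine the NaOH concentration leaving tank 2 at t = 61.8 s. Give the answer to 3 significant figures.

Species balance on tank i: dCᵢ/dt = (Cᵢ₋₁ − Cᵢ)/τᵢ with τᵢ = Vᵢ/Q.
τ₁ = 35.4/1.14 = 31.053 s; τ₂ = 11.8/1.14 = 10.351 s.
Tank 1: C₁ = C_in(1 − e^(−t/τ₁)). Tank 2 (τ₁ ≠ τ₂): C₂ = C_in[1 − (τ₁ e^(−t/τ₁) − τ₂ e^(−t/τ₂))/(τ₁ − τ₂)].
At t = 61.8: e^(−t/τ₁) = 0.13667, e^(−t/τ₂) = 0.0025529.
C₂ = 0.689·[1 − (31.053·0.13667 − 10.351·0.0025529)/(20.702)] = 0.689·0.79627 = 0.54863 kg/m³.

0.549 kg/m³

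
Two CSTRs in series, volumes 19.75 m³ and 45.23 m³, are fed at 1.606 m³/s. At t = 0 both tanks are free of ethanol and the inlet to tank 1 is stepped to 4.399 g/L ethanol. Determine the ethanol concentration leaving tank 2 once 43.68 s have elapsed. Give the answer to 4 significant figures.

Time constants: τᵢ = Vᵢ/Q for each well-mixed tank.
τ₁ = 19.75/1.606 = 12.2976 s; τ₂ = 45.23/1.606 = 28.1631 s.
Solving the cascade with C₁(0)=C₂(0)=0 gives C₂(t) = C_in[1 − (τ₁ e^(−t/τ₁) − τ₂ e^(−t/τ₂))/(τ₁ − τ₂)].
At t = 43.68: e^(−t/τ₁) = 0.0286700, e^(−t/τ₂) = 0.212044.
C₂ = 4.399·[1 − (12.2976·0.0286700 − 28.1631·0.212044)/(-15.8655)] = 4.399·0.645820 = 2.84096 g/L.

2.841 g/L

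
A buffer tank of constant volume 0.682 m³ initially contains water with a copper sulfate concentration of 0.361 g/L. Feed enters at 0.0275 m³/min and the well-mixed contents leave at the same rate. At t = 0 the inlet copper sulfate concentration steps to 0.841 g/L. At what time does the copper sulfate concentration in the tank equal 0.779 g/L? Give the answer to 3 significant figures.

50.8 min

Species balance: V dC/dt = Q(C_in − C) ⇒ τ = V/Q = 24.800 min.
C(t) = C_in + (C₀ − C_in) e^(−t/τ). Set C = 0.779 and solve for t:
e^(−t/τ) = (C − C_in)/(C₀ − C_in) = (0.779 − 0.841)/(0.361 − 0.841) = 0.12917
t = −τ ln(…) = 24.800 × 2.0467 = 50.757 min.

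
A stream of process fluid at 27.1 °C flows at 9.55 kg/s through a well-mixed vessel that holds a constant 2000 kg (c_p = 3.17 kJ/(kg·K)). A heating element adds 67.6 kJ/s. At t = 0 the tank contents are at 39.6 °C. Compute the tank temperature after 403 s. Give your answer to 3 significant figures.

30.8 °C

M c_p dT/dt = ṁ c_p (T_in − T) + Q̇.
Rearrange: dT/dt = (T_ss − T)/τ with τ = M/ṁ = 209.42 s and T_ss = T_in + Q̇/(ṁ c_p) = 29.333 °C.
This is linear first-order; T(t) = T_ss + (T₀ − T_ss) e^(−t/τ).
T(403) = 29.333 + (10.267)·e^(−403/209.42) = 29.333 + (10.267)·0.14597 = 30.832 °C.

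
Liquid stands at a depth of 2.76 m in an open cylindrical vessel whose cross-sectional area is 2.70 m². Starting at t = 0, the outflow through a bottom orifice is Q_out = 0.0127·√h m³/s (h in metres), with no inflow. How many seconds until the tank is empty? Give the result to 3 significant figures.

706 s

A dh/dt = −Q_out = −0.0127 √h.
This is separable: 2 d(√h)/dt = −0.0127/A, so √h = √h₀ − (0.0127/(2A)) t.
Tank is empty when √h = 0: t_empty = 2A√h₀/0.0127.
t_empty = 2·2.70·√2.76/0.0127 = 5.4000·1.6613/0.0127 = 706.39 s.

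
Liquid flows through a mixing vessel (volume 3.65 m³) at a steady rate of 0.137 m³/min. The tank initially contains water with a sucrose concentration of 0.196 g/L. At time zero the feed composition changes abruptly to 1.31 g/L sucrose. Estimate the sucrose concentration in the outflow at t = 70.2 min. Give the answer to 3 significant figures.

Mass balance on the solute (V constant): V dC/dt = Q(C_in − C).
Time constant τ = V/Q = 3.65/0.137 = 26.642 min.
Integrating: C(t) = C_in + (C₀ − C_in) e^(−t/τ).
C(70.2) = 1.31 + (0.196 − 1.31)·e^(−70.2/26.642) = 1.31 + (-1.1140)·0.071726 = 1.2301 g/L.

1.23 g/L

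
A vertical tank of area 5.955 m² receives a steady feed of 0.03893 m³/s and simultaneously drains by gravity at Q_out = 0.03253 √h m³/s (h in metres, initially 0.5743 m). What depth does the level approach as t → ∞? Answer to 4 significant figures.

1.432 m

Volume balance on the tank: A dh/dt = Q_in − 0.03253 √h. At steady state dh/dt = 0:
Q_in = 0.03253 √h_ss ⇒ √h_ss = 0.03893/0.03253 = 1.19674.
h_ss = 1.19674² = 1.43219 m. (Since h₀ = 0.5743 m < h_ss, the level will rise toward this value.)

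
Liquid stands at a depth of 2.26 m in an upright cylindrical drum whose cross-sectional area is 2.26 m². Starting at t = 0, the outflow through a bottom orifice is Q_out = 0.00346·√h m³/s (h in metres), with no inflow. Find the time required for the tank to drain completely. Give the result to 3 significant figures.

A dh/dt = −Q_out = −0.00346 √h.
∫ h^(−1/2) dh = −(0.00346/A) ∫ dt, giving 2√h = 2√h₀ − (0.00346/A) t.
Tank is empty when √h = 0: t_empty = 2A√h₀/0.00346.
t_empty = 2·2.26·√2.26/0.00346 = 4.5200·1.5033/0.00346 = 1963.9 s.

1960 s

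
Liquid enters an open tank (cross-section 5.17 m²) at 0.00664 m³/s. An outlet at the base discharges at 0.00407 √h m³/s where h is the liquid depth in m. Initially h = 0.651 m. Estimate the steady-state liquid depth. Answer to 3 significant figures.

A dh/dt = Q_in − 0.00407 √h. Steady state requires inflow = outflow:
Q_in = 0.00407 √h_ss ⇒ √h_ss = 0.00664/0.00407 = 1.6314.
h_ss = 1.6314² = 2.6616 m. (Since h₀ = 0.651 m < h_ss, the level will rise toward this value.)

2.66 m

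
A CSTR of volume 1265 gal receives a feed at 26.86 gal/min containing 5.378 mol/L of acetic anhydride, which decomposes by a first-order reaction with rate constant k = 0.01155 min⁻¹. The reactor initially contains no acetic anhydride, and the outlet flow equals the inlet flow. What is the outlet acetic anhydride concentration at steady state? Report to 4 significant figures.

3.483 mol/L

V dC/dt = Q(C_in − C) − k V C.
Steady state (dC/dt = 0): C_ss = Q C_in/(Q + kV) = C_in/(1 + kV/Q).
C_ss = 26.86·5.378/(26.86 + 0.01155·1265) = 144.453/41.4707 = 3.48325 mol/L.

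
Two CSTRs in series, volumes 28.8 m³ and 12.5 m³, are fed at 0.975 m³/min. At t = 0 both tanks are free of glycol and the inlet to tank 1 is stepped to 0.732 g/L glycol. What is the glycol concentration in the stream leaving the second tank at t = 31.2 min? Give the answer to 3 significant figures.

0.331 g/L

Species balance on tank i: dCᵢ/dt = (Cᵢ₋₁ − Cᵢ)/τᵢ with τᵢ = Vᵢ/Q.
τ₁ = 28.8/0.975 = 29.538 min; τ₂ = 12.5/0.975 = 12.821 min.
Solving the cascade with C₁(0)=C₂(0)=0 gives C₂(t) = C_in[1 − (τ₁ e^(−t/τ₁) − τ₂ e^(−t/τ₂))/(τ₁ − τ₂)].
At t = 31.2: e^(−t/τ₁) = 0.34776, e^(−t/τ₂) = 0.087720.
C₂ = 0.732·[1 − (29.538·0.34776 − 12.821·0.087720)/(16.718)] = 0.732·0.45283 = 0.33147 g/L.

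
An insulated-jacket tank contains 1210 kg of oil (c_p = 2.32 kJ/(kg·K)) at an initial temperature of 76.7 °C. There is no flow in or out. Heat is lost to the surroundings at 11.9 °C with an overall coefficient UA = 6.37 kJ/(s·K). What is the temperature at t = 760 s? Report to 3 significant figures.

23.5 °C

Lumped-capacitance energy balance: M c_p dT/dt = UA(T_amb − T).
dT/dt = (T_ss − T)/τ with T_ss = T_amb = 11.900 °C, τ = M c_p/UA = 1210·2.32/6.37 = 440.69 s.
Integrating: T(t) = T_ss + (T₀ − T_ss) e^(−t/τ).
T(760) = 11.900 + (64.800)·0.17825 = 23.451 °C.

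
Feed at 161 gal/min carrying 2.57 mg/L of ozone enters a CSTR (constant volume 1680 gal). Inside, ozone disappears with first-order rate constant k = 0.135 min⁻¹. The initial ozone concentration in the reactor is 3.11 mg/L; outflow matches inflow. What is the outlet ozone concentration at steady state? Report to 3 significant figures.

1.07 mg/L

V dC/dt = Q(C_in − C) − k V C.
Steady state (dC/dt = 0): C_ss = Q C_in/(Q + kV) = C_in/(1 + kV/Q).
C_ss = 161·2.57/(161 + 0.135·1680) = 413.77/387.80 = 1.0670 mg/L.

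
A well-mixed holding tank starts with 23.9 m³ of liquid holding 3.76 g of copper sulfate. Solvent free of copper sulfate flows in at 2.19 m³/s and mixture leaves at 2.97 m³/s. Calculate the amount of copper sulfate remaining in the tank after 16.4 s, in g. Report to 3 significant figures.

Total volume: dV/dt = Q_in − Q_out = -0.78000 m³/s, so V(t) = 23.9 − 0.78000 t and V(16.4) = 11.108 m³.
Species balance (pure solvent in): dm/dt = −Q_out · m/V(t).
Separate: dm/m = −Q_out dt/V(t) ⇒ ln(m/m₀) = −(Q_out/(Q_in−Q_out)) ln(V/V₀).
m = m₀ (V₀/V)^(Q_out/(Q_in−Q_out)) = 3.76 × (23.9/11.108)^(-3.8077) = 0.20330 g.

0.203 g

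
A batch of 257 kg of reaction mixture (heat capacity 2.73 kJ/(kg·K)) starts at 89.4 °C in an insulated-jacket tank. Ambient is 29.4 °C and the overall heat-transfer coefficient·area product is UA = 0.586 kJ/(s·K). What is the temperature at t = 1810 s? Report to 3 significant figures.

42.6 °C

M c_p dT/dt = −UA(T − T_amb).
dT/dt = (T_ss − T)/τ with T_ss = T_amb = 29.400 °C, τ = M c_p/UA = 257·2.73/0.586 = 1197.3 s.
Integrating: T(t) = T_ss + (T₀ − T_ss) e^(−t/τ).
T(1810) = 29.400 + (60.000)·0.22052 = 42.631 °C.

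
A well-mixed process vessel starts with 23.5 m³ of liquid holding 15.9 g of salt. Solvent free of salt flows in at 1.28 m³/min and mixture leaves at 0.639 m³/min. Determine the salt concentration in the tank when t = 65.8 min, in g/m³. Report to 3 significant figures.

0.0869 g/m³

Let m(t) be the amount of salt. Volume: V(t) = V₀ + (Q_in − Q_out) t = 23.5 + 0.64100 t; V(65.8) = 65.678 m³.
Species balance (pure solvent in): dm/dt = −Q_out · m/V(t).
dm/m = −Q_out dt/(V₀ + 0.64100 t); integrating gives ln(m/m₀) = −(Q_out/(Q_in−Q_out)) ln(V/V₀).
m = m₀ (V₀/V)^(Q_out/(Q_in−Q_out)) = 15.9 × (23.5/65.678)^(0.99688) = 5.7074 g.
C = m/V = 5.7074/65.678 = 0.086900 g/m³.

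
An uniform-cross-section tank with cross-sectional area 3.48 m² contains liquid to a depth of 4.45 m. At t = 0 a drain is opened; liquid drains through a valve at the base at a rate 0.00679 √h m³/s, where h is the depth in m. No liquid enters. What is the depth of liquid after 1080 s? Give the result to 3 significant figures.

1.11 m

A dh/dt = −Q_out = −0.00679 √h.
∫ h^(−1/2) dh = −(0.00679/A) ∫ dt, giving 2√h = 2√h₀ − (0.00679/A) t.
√h = √4.45 − 0.00679·1080/(2·3.48) = 2.1095 − 1.0536 = 1.0559.
h = 1.0559² = 1.1149 m.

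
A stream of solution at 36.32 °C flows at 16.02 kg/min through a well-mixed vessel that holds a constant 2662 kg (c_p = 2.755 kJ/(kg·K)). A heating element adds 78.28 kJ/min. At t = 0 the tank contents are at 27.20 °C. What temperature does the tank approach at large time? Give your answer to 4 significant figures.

38.09 °C

Unsteady energy balance on the tank contents: M c_p dT/dt = ṁ c_p (T_in − T) + 78.28.
At steady state dT/dt = 0 ⇒ T_ss = T_in + Q̇/(ṁ c_p) = 36.32 + 78.28/(16.02·2.755) = 38.0936 °C.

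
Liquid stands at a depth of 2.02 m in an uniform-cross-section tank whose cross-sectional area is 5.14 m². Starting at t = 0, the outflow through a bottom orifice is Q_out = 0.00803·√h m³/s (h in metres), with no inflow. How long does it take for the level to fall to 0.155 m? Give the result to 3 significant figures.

Accumulation of liquid (constant cross-section A): A dh/dt = −0.00803 √h.
This is separable: 2 d(√h)/dt = −0.00803/A, so √h = √h₀ − (0.00803/(2A)) t.
t = 2A(√h₀ − √h)/0.00803 = 2·5.14·(√2.02 − √0.155)/0.00803
  = 10.280 × (1.4213 − 0.39370) / 0.00803 = 1315.5 s.

1320 s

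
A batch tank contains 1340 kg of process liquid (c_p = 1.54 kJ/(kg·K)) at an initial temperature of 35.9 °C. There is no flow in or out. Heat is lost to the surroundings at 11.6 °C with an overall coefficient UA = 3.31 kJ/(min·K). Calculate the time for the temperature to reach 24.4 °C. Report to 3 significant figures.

Heat balance on the well-mixed liquid: M c_p dT/dt = −UA(T − T_amb).
τ = M c_p/UA = 623.44 min; T_ss = T_amb = 11.600 °C.
T(t) = T_ss + (T₀ − T_ss)e^(−t/τ); set T = 24.4:
t = −τ ln[(T − T_ss)/(T₀ − T_ss)] = −623.44 · ln(0.52675) = 399.65 min.

400 min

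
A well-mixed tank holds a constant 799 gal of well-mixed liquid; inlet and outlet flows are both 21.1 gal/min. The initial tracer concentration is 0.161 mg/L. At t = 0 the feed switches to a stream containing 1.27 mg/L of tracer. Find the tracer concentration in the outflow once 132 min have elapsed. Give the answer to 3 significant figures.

Species balance on the tank: V dC/dt = Q(C_in − C).
So dC/dt = (C_in − C)/τ with τ = V/Q = 799/21.1 = 37.867 min.
C approaches C_in exponentially: C(t) = C_in + (C₀ − C_in) e^(−t/τ).
C(132) = 1.27 + (0.161 − 1.27)·e^(−132/37.867) = 1.27 + (-1.1090)·0.030627 = 1.2360 mg/L.

1.24 mg/L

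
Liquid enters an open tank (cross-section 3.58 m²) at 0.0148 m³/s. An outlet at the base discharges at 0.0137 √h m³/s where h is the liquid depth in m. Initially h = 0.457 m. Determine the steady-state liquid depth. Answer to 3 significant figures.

1.17 m

Level balance: A dh/dt = 0.0148 − 0.0137 √h. Setting dh/dt = 0:
Q_in = 0.0137 √h_ss ⇒ √h_ss = 0.0148/0.0137 = 1.0803.
h_ss = 1.0803² = 1.1670 m. (Since h₀ = 0.457 m < h_ss, the level will rise toward this value.)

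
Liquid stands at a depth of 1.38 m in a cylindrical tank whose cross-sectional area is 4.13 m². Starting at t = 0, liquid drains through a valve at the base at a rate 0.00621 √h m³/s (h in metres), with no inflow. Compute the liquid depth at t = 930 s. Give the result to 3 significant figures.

0.226 m

Accumulation of liquid (constant cross-section A): A dh/dt = −0.00621 √h.
This is separable: 2 d(√h)/dt = −0.00621/A, so √h = √h₀ − (0.00621/(2A)) t.
√h = √1.38 − 0.00621·930/(2·4.13) = 1.1747 − 0.69919 = 0.47555.
h = 0.47555² = 0.22614 m.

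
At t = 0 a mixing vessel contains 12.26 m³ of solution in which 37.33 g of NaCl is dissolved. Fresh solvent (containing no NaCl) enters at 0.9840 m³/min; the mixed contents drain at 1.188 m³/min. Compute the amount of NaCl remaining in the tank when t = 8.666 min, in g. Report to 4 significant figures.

Total volume: dV/dt = Q_in − Q_out = -0.204000 m³/min, so V(t) = 12.26 − 0.204000 t and V(8.666) = 10.4921 m³.
No NaCl enters, so dm/dt = −Q_out · (m/V).
Separate: dm/m = −Q_out dt/V(t) ⇒ ln(m/m₀) = −(Q_out/(Q_in−Q_out)) ln(V/V₀).
m = m₀ (V₀/V)^(Q_out/(Q_in−Q_out)) = 37.33 × (12.26/10.4921)^(-5.82353) = 15.0741 g.

15.07 g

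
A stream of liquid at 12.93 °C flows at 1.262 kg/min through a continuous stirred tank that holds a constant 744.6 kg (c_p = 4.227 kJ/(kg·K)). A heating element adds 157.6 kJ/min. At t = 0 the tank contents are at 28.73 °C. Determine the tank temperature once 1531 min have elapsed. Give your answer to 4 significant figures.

Unsteady energy balance on the tank contents: M c_p dT/dt = ṁ c_p (T_in − T) + 157.6.
Rearrange: dT/dt = (T_ss − T)/τ with τ = M/ṁ = 590.016 min and T_ss = T_in + Q̇/(ṁ c_p) = 42.4737 °C.
This is linear first-order; T(t) = T_ss + (T₀ − T_ss) e^(−t/τ).
T(1531) = 42.4737 + (-13.7437)·e^(−1531/590.016) = 42.4737 + (-13.7437)·0.0746574 = 41.4476 °C.

41.45 °C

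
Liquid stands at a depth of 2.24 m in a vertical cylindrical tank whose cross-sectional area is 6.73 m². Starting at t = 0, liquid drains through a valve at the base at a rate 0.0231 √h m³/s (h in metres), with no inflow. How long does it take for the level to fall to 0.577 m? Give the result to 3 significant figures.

429 s

Mass balance (ρ constant): A dh/dt = −0.0231 √h.
This is separable: 2 d(√h)/dt = −0.0231/A, so √h = √h₀ − (0.0231/(2A)) t.
t = 2A(√h₀ − √h)/0.0231 = 2·6.73·(√2.24 − √0.577)/0.0231
  = 13.460 × (1.4967 − 0.75961) / 0.0231 = 429.47 s.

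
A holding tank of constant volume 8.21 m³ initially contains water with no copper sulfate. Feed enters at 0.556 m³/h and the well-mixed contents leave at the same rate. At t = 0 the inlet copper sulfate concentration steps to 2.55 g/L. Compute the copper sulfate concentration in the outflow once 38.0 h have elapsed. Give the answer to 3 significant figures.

2.36 g/L

Transient balance on the dissolved component: V dC/dt = Q(C_in − C).
Rewrite as dC/dt + C/τ = C_in/τ, τ = V/Q = 14.766 h.
This is linear first-order; C(t) = C_in + (C₀ − C_in) e^(−t/τ).
C(38.0) = 2.55 + (0 − 2.55)·e^(−38.0/14.766) = 2.55 + (-2.5500)·0.076272 = 2.3555 g/L.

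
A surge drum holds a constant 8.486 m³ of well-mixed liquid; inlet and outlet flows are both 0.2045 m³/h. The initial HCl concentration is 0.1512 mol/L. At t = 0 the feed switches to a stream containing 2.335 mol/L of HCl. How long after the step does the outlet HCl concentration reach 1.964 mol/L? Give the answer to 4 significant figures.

Species balance: V dC/dt = Q(C_in − C) ⇒ τ = V/Q = 41.4963 h.
C(t) = C_in + (C₀ − C_in) e^(−t/τ). Set C = 1.964 and solve for t:
e^(−t/τ) = (C − C_in)/(C₀ − C_in) = (1.964 − 2.335)/(0.1512 − 2.335) = 0.169887
t = −τ ln(…) = 41.4963 × 1.77262 = 73.5572 h.

73.56 h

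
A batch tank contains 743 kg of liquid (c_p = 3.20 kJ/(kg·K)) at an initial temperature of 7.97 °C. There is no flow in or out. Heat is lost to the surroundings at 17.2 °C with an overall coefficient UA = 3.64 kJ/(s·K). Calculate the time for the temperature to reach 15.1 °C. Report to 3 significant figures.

967 s

Heat balance on the well-mixed liquid: M c_p dT/dt = −UA(T − T_amb).
τ = M c_p/UA = 653.19 s; T_ss = T_amb = 17.200 °C.
T(t) = T_ss + (T₀ − T_ss)e^(−t/τ); set T = 15.1:
t = −τ ln[(T − T_ss)/(T₀ − T_ss)] = −653.19 · ln(0.22752) = 967.06 s.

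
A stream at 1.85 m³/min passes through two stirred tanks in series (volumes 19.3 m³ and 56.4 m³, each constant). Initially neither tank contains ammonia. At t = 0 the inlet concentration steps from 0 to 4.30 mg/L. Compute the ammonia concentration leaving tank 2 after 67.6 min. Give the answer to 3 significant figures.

Each tank obeys Vᵢ dCᵢ/dt = Q(Cᵢ₋₁ − Cᵢ), so τᵢ = Vᵢ/Q.
τ₁ = 19.3/1.85 = 10.432 min; τ₂ = 56.4/1.85 = 30.486 min.
Solving the cascade with C₁(0)=C₂(0)=0 gives C₂(t) = C_in[1 − (τ₁ e^(−t/τ₁) − τ₂ e^(−t/τ₂))/(τ₁ − τ₂)].
At t = 67.6: e^(−t/τ₁) = 0.0015341, e^(−t/τ₂) = 0.10889.
C₂ = 4.30·[1 − (10.432·0.0015341 − 30.486·0.10889)/(-20.054)] = 4.30·0.83525 = 3.5916 mg/L.

3.59 mg/L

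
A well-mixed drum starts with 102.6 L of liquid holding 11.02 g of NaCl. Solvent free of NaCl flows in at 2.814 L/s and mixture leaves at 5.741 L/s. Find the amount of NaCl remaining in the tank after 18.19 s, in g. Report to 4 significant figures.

Total volume: dV/dt = Q_in − Q_out = -2.92700 L/s, so V(t) = 102.6 − 2.92700 t and V(18.19) = 49.3579 L.
No NaCl enters, so dm/dt = −Q_out · (m/V).
Separate: dm/m = −Q_out dt/V(t) ⇒ ln(m/m₀) = −(Q_out/(Q_in−Q_out)) ln(V/V₀).
m = m₀ (V₀/V)^(Q_out/(Q_in−Q_out)) = 11.02 × (102.6/49.3579)^(-1.96139) = 2.62342 g.

2.623 g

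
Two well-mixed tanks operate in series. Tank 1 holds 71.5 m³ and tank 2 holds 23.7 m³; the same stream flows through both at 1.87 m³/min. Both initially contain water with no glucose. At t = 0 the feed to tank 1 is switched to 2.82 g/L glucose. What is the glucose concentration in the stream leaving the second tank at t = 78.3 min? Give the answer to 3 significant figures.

Time constants: τᵢ = Vᵢ/Q for each well-mixed tank.
τ₁ = 71.5/1.87 = 38.235 min; τ₂ = 23.7/1.87 = 12.674 min.
Solving the cascade with C₁(0)=C₂(0)=0 gives C₂(t) = C_in[1 − (τ₁ e^(−t/τ₁) − τ₂ e^(−t/τ₂))/(τ₁ − τ₂)].
At t = 78.3: e^(−t/τ₁) = 0.12901, e^(−t/τ₂) = 0.0020744.
C₂ = 2.82·[1 − (38.235·0.12901 − 12.674·0.0020744)/(25.561)] = 2.82·0.80805 = 2.2787 g/L.

2.28 g/L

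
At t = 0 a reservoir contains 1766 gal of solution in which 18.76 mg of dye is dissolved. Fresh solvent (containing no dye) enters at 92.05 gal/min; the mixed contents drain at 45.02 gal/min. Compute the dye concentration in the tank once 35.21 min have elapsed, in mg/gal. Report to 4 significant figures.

Total volume: dV/dt = Q_in − Q_out = 47.0300 gal/min, so V(t) = 1766 + 47.0300 t and V(35.21) = 3421.93 gal.
Species balance (pure solvent in): dm/dt = −Q_out · m/V(t).
Separate: dm/m = −Q_out dt/V(t) ⇒ ln(m/m₀) = −(Q_out/(Q_in−Q_out)) ln(V/V₀).
m = m₀ (V₀/V)^(Q_out/(Q_in−Q_out)) = 18.76 × (1766/3421.93)^(0.957261) = 9.95935 mg.
C = m/V = 9.95935/3421.93 = 0.00291045 mg/gal.

0.002910 mg/gal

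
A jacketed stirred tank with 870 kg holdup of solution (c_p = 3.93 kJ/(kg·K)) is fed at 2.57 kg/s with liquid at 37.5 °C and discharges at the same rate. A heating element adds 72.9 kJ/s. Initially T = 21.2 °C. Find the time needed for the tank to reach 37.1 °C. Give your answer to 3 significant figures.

382 s

Heat balance on the well-mixed liquid: M c_p dT/dt = ṁ c_p (T_in − T) + 72.9.
τ = M/ṁ = 338.52 s; T_ss = T_in + Q̇/(ṁ c_p) = 44.718 °C.
T(t) = T_ss + (T₀ − T_ss) e^(−t/τ). Set T = 37.1:
e^(−t/τ) = (37.1 − 44.718)/(21.2 − 44.718) = 0.32391
t = −338.52 · ln(0.32391) = 381.61 s.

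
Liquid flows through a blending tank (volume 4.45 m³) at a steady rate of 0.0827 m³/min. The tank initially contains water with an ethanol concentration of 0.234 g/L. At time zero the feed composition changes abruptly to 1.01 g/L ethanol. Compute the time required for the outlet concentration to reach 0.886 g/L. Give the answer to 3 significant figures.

Transient balance on the dissolved component: V dC/dt = Q(C_in − C), so τ = V/Q = 53.809 min.
C(t) = C_in + (C₀ − C_in) e^(−t/τ). Set C = 0.886 and solve for t:
e^(−t/τ) = (C − C_in)/(C₀ − C_in) = (0.886 − 1.01)/(0.234 − 1.01) = 0.15979
t = −τ ln(…) = 53.809 × 1.8339 = 98.679 min.

98.7 min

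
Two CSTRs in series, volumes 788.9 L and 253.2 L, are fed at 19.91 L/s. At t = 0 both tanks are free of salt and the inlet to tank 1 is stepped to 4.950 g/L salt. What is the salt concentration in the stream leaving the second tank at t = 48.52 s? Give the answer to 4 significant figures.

2.859 g/L

Each tank obeys Vᵢ dCᵢ/dt = Q(Cᵢ₋₁ − Cᵢ), so τᵢ = Vᵢ/Q.
τ₁ = 788.9/19.91 = 39.6233 s; τ₂ = 253.2/19.91 = 12.7172 s.
Tank 1: C₁ = C_in(1 − e^(−t/τ₁)). Tank 2 (τ₁ ≠ τ₂): C₂ = C_in[1 − (τ₁ e^(−t/τ₁) − τ₂ e^(−t/τ₂))/(τ₁ − τ₂)].
At t = 48.52: e^(−t/τ₁) = 0.293895, e^(−t/τ₂) = 0.0220312.
C₂ = 4.950·[1 − (39.6233·0.293895 − 12.7172·0.0220312)/(26.9061)] = 4.950·0.577607 = 2.85916 g/L.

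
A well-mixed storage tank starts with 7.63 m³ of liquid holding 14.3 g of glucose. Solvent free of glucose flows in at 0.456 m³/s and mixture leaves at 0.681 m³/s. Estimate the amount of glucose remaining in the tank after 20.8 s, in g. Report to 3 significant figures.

0.806 g

Let m(t) be the amount of glucose. Volume: V(t) = V₀ + (Q_in − Q_out) t = 7.63 − 0.22500 t; V(20.8) = 2.9500 m³.
Species balance (pure solvent in): dm/dt = −Q_out · m/V(t).
dm/m = −Q_out dt/(V₀ − 0.22500 t); integrating gives ln(m/m₀) = −(Q_out/(Q_in−Q_out)) ln(V/V₀).
m = m₀ (V₀/V)^(Q_out/(Q_in−Q_out)) = 14.3 × (7.63/2.9500)^(-3.0267) = 0.80579 g.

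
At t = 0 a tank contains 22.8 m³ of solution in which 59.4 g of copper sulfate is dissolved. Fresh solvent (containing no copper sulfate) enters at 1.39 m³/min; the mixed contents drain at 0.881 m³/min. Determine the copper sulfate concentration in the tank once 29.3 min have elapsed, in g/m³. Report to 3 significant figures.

Let m(t) be the amount of copper sulfate. Volume: V(t) = V₀ + (Q_in − Q_out) t = 22.8 + 0.50900 t; V(29.3) = 37.714 m³.
No copper sulfate enters, so dm/dt = −Q_out · (m/V).
dm/m = −Q_out dt/(V₀ + 0.50900 t); integrating gives ln(m/m₀) = −(Q_out/(Q_in−Q_out)) ln(V/V₀).
m = m₀ (V₀/V)^(Q_out/(Q_in−Q_out)) = 59.4 × (22.8/37.714)^(1.7308) = 24.859 g.
C = m/V = 24.859/37.714 = 0.65915 g/m³.

0.659 g/m³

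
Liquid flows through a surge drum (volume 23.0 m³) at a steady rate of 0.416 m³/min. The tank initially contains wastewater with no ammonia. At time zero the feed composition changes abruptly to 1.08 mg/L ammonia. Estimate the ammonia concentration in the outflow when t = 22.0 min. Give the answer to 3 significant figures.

0.355 mg/L

Unsteady species balance (constant V, well mixed): V dC/dt = Q(C_in − C).
Time constant τ = V/Q = 23.0/0.416 = 55.288 min.
This is linear first-order; C(t) = C_in + (C₀ − C_in) e^(−t/τ).
C(22.0) = 1.08 + (0 − 1.08)·e^(−22.0/55.288) = 1.08 + (-1.0800)·0.67172 = 0.35454 mg/L.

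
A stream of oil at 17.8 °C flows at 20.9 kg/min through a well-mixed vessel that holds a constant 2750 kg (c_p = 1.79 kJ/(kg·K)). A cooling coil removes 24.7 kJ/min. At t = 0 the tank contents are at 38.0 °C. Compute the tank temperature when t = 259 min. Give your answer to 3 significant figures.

20.1 °C

Unsteady energy balance on the tank contents: M c_p dT/dt = ṁ c_p (T_in − T) − 24.7.
Rearrange: dT/dt = (T_ss − T)/τ with τ = M/ṁ = 131.58 min and T_ss = T_in − Q̇/(ṁ c_p) = 17.140 °C.
This is linear first-order; T(t) = T_ss + (T₀ − T_ss) e^(−t/τ).
T(259) = 17.140 + (20.860)·e^(−259/131.58) = 17.140 + (20.860)·0.13968 = 20.054 °C.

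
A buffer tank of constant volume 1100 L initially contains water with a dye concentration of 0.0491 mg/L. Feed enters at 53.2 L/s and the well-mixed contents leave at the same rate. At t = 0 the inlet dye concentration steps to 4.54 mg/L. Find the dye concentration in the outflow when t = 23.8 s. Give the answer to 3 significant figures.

3.12 mg/L

Mass balance on the solute (V constant): V dC/dt = Q(C_in − C).
Rewrite as dC/dt + C/τ = C_in/τ, τ = V/Q = 20.677 s.
Solution: C(t) = C_in + (C₀ − C_in) e^(−t/τ).
C(23.8) = 4.54 + (0.0491 − 4.54)·e^(−23.8/20.677) = 4.54 + (-4.4909)·0.31630 = 3.1195 mg/L.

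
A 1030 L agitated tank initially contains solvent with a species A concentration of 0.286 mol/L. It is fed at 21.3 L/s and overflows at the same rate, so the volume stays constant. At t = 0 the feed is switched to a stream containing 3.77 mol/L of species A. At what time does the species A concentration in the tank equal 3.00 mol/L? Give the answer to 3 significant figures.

Unsteady species balance (constant V, well mixed): V dC/dt = Q(C_in − C), so τ = V/Q = 48.357 s.
C(t) = C_in + (C₀ − C_in) e^(−t/τ). Set C = 3.00 and solve for t:
e^(−t/τ) = (C − C_in)/(C₀ − C_in) = (3.00 − 3.77)/(0.286 − 3.77) = 0.22101
t = −τ ln(…) = 48.357 × 1.5095 = 72.997 s.

73.0 s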